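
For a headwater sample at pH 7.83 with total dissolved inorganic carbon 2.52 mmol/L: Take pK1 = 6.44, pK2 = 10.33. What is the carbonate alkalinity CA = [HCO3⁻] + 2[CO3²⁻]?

CA = 2.43 mmol/L

CA = [HCO3⁻] + 2[CO3²⁻] = (α₁ + 2α₂)·DIC
At pH 7.83: [H⁺]/K1 = 10^-1.39 = 0.040738, K2/[H⁺] = 10^-2.50 = 0.0031623
α₁ = 1/(1 + 0.040738 + 0.0031623) = 1/1.0439 = 0.9579; α₂ = α₁·K2/[H⁺] = 0.003029
α₁ + 2α₂ = 0.9640
CA = 0.9640 × 2.52 = 2.43 mmol/L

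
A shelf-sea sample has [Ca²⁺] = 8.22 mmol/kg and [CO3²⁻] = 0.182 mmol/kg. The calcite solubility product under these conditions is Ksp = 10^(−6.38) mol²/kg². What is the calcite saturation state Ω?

Ω = 3.59

Ksp = 10^(−6.38) = 4.169×10^-7
Ω = [Ca²⁺][CO3²⁻]/Ksp = (8.22×10^-3)(0.182×10^-3) / 4.169×10^-7 = 3.59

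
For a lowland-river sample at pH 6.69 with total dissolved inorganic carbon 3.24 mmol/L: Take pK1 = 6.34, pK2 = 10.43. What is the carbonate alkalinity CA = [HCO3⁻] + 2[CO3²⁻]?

CA = 2.24 mmol/L

CA = [HCO3⁻] + 2[CO3²⁻] = (α₁ + 2α₂)·DIC
At pH 6.69: [H⁺]/K1 = 10^-0.35 = 0.44668, K2/[H⁺] = 10^-3.74 = 0.00018197
α₁ = 1/(1 + 0.44668 + 0.00018197) = 1/1.4469 = 0.6911; α₂ = α₁·K2/[H⁺] = 0.0001258
α₁ + 2α₂ = 0.6914
CA = 0.6914 × 3.24 = 2.24 mmol/L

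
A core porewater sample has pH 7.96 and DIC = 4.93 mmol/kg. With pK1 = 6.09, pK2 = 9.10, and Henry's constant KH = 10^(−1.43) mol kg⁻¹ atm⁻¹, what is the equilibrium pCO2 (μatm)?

pCO2 = 1650 μatm

α₀ = 1 / (1 + K1/[H⁺] + K1K2/[H⁺]²) = 1 / (1 + 10^+1.87 + 10^+0.73)
   = 1 / (1 + 74.131 + 5.3703) = 1/80.501 = 0.01242
[CO2*] = α₀ × DIC = 0.01242 × 4.93 = 0.06124 mmol/kg
pCO2 = [CO2*]/KH = 6.124×10^-5 / 3.715×10^-2 = 1650 μatm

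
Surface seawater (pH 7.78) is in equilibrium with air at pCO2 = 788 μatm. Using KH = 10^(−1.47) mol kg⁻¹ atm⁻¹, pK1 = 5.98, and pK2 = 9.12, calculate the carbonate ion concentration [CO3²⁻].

[CO2*] = KH · pCO2 = 10^(−1.47) × 788×10^-6 = 2.670×10^-5 mol/kg
α₀ = 1/(1 + K1/[H⁺] + K1K2/[H⁺]²) = 1/(1 + 10^+1.80 + 10^+0.46) = 0.01493
DIC = [CO2*]/α₀ = 2.670×10^-5 / 0.01493 = 1.788 mmol/kg
[CO3²⁻] = α₂·DIC; α₂ = 0.04306, so [CO3²⁻] = 0.04306 × 1.788 = 0.0770 mmol/kg

[CO3²⁻] = 0.0770 mmol/kg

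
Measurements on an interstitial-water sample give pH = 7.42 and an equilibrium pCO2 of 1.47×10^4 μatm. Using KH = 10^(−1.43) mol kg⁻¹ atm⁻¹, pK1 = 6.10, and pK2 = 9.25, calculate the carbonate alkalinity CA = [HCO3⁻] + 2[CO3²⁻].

[CO2*] = KH · pCO2 = 10^(−1.43) × 1.47×10^4×10^-6 = 5.462×10^-4 mol/kg
α₀ = 1/(1 + K1/[H⁺] + K1K2/[H⁺]²) = 1/(1 + 10^+1.32 + 10^-0.51) = 0.04504
DIC = [CO2*]/α₀ = 5.462×10^-4 / 0.04504 = 12.13 mmol/kg
CA = (α₁ + 2α₂)·DIC = (0.9410 + 2×0.01392) × 12.13 = 11.7 mmol/kg

CA = 11.7 mmol/kg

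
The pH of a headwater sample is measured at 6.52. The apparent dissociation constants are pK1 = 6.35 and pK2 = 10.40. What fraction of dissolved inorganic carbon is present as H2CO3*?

α₀ = 0.403

α₀ = 1 / (1 + K1/[H⁺] + K1K2/[H⁺]²) = 1 / (1 + 10^+0.17 + 10^-3.71)
   = 1 / (1 + 1.4791 + 0.00019498) = 1/2.4793 = 0.4033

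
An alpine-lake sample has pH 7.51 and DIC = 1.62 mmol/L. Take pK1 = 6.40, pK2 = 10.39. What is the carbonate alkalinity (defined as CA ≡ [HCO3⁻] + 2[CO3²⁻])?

CA = 1.51 mmol/L

CA = [HCO3⁻] + 2[CO3²⁻] = (α₁ + 2α₂)·DIC
At pH 7.51: [H⁺]/K1 = 10^-1.11 = 0.077625, K2/[H⁺] = 10^-2.88 = 0.0013183
α₁ = 1/(1 + 0.077625 + 0.0013183) = 1/1.0789 = 0.9268; α₂ = α₁·K2/[H⁺] = 0.001222
α₁ + 2α₂ = 0.9293
CA = 0.9293 × 1.62 = 1.51 mmol/L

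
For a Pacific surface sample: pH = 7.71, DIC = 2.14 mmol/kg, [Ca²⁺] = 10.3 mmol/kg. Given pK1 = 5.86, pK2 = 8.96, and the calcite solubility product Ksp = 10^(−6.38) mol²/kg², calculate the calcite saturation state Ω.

α₂ = 1 / (1 + [H⁺]/K2 + [H⁺]²/(K1K2)) = 1 / (1 + 10^+1.25 + 10^-0.60)
   = 1 / (1 + 17.783 + 0.25119) = 1/19.034 = 0.05254
[CO3²⁻] = α₂ × DIC = 0.05254 × 2.14 = 0.1124 mmol/kg
Ksp = 10^(−6.38) = 4.169×10^-7
Ω = [Ca²⁺][CO3²⁻]/Ksp = (10.3×10^-3)(1.124×10^-4) / 4.169×10^-7 = 2.78

Ω = 2.78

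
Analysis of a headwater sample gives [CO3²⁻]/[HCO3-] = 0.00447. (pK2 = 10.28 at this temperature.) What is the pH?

pH = 7.93

From K2 = [H⁺][CO3²⁻]/[HCO3-]:  pH = pK2 + log₁₀([CO3²⁻]/[HCO3-])
log₁₀(0.00447) = -2.350
pH = 10.28 + (-2.350) = 7.93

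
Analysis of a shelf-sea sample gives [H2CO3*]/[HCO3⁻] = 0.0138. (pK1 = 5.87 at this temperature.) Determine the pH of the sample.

pH = 7.73

From K1 = [H⁺][HCO3⁻]/[H2CO3*]:  pH = pK1 − log₁₀([H2CO3*]/[HCO3⁻])
log₁₀(0.0138) = -1.860
pH = 5.87 − (-1.860) = 7.73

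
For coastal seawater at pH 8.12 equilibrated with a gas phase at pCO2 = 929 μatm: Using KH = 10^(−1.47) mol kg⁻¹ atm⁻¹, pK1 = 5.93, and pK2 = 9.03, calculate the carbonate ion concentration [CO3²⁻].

[CO3²⁻] = 0.600 mmol/kg

[CO2*] = KH · pCO2 = 10^(−1.47) × 929×10^-6 = 3.148×10^-5 mol/kg
α₀ = 1/(1 + K1/[H⁺] + K1K2/[H⁺]²) = 1/(1 + 10^+2.19 + 10^+1.28) = 0.005716
DIC = [CO2*]/α₀ = 3.148×10^-5 / 0.005716 = 5.507 mmol/kg
[CO3²⁻] = α₂·DIC; α₂ = 0.1089, so [CO3²⁻] = 0.1089 × 5.507 = 0.600 mmol/kg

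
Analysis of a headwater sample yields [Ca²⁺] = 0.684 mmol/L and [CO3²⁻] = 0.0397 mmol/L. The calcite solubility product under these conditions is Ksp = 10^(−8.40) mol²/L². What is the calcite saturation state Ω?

Ksp = 10^(−8.40) = 3.981×10^-9
Ω = [Ca²⁺][CO3²⁻]/Ksp = (0.684×10^-3)(0.0397×10^-3) / 3.981×10^-9 = 6.82

Ω = 6.82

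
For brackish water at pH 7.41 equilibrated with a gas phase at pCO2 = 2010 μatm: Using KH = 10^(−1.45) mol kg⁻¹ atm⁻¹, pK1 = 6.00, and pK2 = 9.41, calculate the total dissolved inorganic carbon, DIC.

[CO2*] = KH · pCO2 = 10^(−1.45) × 2010×10^-6 = 7.132×10^-5 mol/kg
α₀ = 1/(1 + K1/[H⁺] + K1K2/[H⁺]²) = 1/(1 + 10^+1.41 + 10^-0.59) = 0.03709
DIC = [CO2*]/α₀ = 7.132×10^-5 / 0.03709 = 1.92 mmol/kg

DIC = 1.92 mmol/kg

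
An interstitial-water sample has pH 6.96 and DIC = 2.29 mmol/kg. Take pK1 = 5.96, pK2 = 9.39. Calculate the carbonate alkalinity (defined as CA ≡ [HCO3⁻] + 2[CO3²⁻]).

CA = 2.09 mmol/kg

CA = [HCO3⁻] + 2[CO3²⁻] = (α₁ + 2α₂)·DIC
At pH 6.96: [H⁺]/K1 = 10^-1.00 = 0.10000, K2/[H⁺] = 10^-2.43 = 0.0037154
α₁ = 1/(1 + 0.10000 + 0.0037154) = 1/1.1037 = 0.9060; α₂ = α₁·K2/[H⁺] = 0.003366
α₁ + 2α₂ = 0.9128
CA = 0.9128 × 2.29 = 2.09 mmol/kg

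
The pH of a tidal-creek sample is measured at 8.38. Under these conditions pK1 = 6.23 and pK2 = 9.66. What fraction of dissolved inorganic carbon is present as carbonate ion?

α₂ = 0.0495

α₂ = 1 / (1 + [H⁺]/K2 + [H⁺]²/(K1K2)) = 1 / (1 + 10^+1.28 + 10^-0.87)
   = 1 / (1 + 19.055 + 0.13490) = 1/20.190 = 0.04953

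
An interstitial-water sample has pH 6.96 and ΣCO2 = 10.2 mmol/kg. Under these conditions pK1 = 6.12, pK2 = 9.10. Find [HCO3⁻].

[HCO3⁻] = 8.86 mmol/kg

α₁ = 1 / (1 + [H⁺]/K1 + K2/[H⁺]) = 1 / (1 + 10^-0.84 + 10^-2.14)
   = 1 / (1 + 0.14454 + 0.0072444) = 1/1.1518 = 0.8682
[HCO3⁻] = α₁ × DIC = 0.8682 × 10.2 = 8.86 mmol/kg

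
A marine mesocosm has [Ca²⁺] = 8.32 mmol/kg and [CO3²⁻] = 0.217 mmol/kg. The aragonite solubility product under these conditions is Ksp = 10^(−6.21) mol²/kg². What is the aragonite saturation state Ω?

Ω = 2.93

Ksp = 10^(−6.21) = 6.166×10^-7
Ω = [Ca²⁺][CO3²⁻]/Ksp = (8.32×10^-3)(0.217×10^-3) / 6.166×10^-7 = 2.93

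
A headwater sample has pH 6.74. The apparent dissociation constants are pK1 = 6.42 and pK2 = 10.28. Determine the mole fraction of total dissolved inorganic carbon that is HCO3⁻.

α₁ = 1 / (1 + [H⁺]/K1 + K2/[H⁺]) = 1 / (1 + 10^-0.32 + 10^-3.54)
   = 1 / (1 + 0.47863 + 0.00028840) = 1/1.4789 = 0.6762

α₁ = 0.676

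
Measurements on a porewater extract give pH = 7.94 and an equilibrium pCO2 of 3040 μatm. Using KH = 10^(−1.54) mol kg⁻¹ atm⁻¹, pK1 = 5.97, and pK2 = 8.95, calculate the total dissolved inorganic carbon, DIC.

[CO2*] = KH · pCO2 = 10^(−1.54) × 3040×10^-6 = 8.767×10^-5 mol/kg
α₀ = 1/(1 + K1/[H⁺] + K1K2/[H⁺]²) = 1/(1 + 10^+1.97 + 10^+0.96) = 0.009667
DIC = [CO2*]/α₀ = 8.767×10^-5 / 0.009667 = 9.07 mmol/kg

DIC = 9.07 mmol/kg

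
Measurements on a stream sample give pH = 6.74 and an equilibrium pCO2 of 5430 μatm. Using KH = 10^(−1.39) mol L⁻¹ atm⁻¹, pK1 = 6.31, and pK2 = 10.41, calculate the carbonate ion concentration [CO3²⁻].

[CO2*] = KH · pCO2 = 10^(−1.39) × 5430×10^-6 = 2.212×10^-4 mol/L
α₀ = 1/(1 + K1/[H⁺] + K1K2/[H⁺]²) = 1/(1 + 10^+0.43 + 10^-3.24) = 0.2708
DIC = [CO2*]/α₀ = 2.212×10^-4 / 0.2708 = 0.8167 mmol/L
[CO3²⁻] = α₂·DIC; α₂ = 0.0001559, so [CO3²⁻] = 0.0001559 × 0.8167 = 0.000127 mmol/L = 0.127 μmol/L

[CO3²⁻] = 0.127 μmol/L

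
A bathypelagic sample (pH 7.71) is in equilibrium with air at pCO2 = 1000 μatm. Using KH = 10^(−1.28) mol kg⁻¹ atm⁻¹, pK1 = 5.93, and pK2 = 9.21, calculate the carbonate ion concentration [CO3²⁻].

[CO3²⁻] = 0.100 mmol/kg

[CO2*] = KH · pCO2 = 10^(−1.28) × 1000×10^-6 = 5.248×10^-5 mol/kg
α₀ = 1/(1 + K1/[H⁺] + K1K2/[H⁺]²) = 1/(1 + 10^+1.78 + 10^+0.28) = 0.01583
DIC = [CO2*]/α₀ = 5.248×10^-5 / 0.01583 = 3.315 mmol/kg
[CO3²⁻] = α₂·DIC; α₂ = 0.03017, so [CO3²⁻] = 0.03017 × 3.315 = 0.100 mmol/kg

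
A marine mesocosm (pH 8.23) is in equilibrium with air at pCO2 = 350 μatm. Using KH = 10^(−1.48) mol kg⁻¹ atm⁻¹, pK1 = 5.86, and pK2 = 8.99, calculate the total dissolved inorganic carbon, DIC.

[CO2*] = KH · pCO2 = 10^(−1.48) × 350×10^-6 = 1.159×10^-5 mol/kg
α₀ = 1/(1 + K1/[H⁺] + K1K2/[H⁺]²) = 1/(1 + 10^+2.37 + 10^+1.61) = 0.003621
DIC = [CO2*]/α₀ = 1.159×10^-5 / 0.003621 = 3.20 mmol/kg

DIC = 3.20 mmol/kg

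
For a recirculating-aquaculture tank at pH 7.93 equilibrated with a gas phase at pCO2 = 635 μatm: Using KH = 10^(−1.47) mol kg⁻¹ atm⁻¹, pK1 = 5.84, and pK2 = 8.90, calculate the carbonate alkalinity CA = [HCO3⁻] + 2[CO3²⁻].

[CO2*] = KH · pCO2 = 10^(−1.47) × 635×10^-6 = 2.152×10^-5 mol/kg
α₀ = 1/(1 + K1/[H⁺] + K1K2/[H⁺]²) = 1/(1 + 10^+2.09 + 10^+1.12) = 0.007288
DIC = [CO2*]/α₀ = 2.152×10^-5 / 0.007288 = 2.952 mmol/kg
CA = (α₁ + 2α₂)·DIC = (0.8966 + 2×0.09608) × 2.952 = 3.21 mmol/kg

CA = 3.21 mmol/kg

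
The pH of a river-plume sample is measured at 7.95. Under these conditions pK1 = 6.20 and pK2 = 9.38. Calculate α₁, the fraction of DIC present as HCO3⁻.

α₁ = 0.948

α₁ = 1 / (1 + [H⁺]/K1 + K2/[H⁺]) = 1 / (1 + 10^-1.75 + 10^-1.43)
   = 1 / (1 + 0.017783 + 0.037154) = 1/1.0549 = 0.9479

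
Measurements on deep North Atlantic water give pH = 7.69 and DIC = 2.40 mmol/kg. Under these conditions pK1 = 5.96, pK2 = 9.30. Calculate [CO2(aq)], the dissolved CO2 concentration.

α₀ = 1 / (1 + K1/[H⁺] + K1K2/[H⁺]²) = 1 / (1 + 10^+1.73 + 10^+0.12)
   = 1 / (1 + 53.703 + 1.3183) = 1/56.021 = 0.01785
[CO2*] = α₀ × DIC = 0.01785 × 2.40 = 0.0428 mmol/kg

[CO2*] = 0.0428 mmol/kg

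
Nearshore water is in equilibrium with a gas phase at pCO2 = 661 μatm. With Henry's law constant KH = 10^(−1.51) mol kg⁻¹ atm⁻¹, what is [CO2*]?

KH = 10^(−1.51) = 3.090×10^-2 mol kg⁻¹ atm⁻¹
[CO2*] = KH · pCO2 = 3.090×10^-2 × 661×10^-6 atm = 2.04×10^-5 mol/kg

[CO2*] = 20.4 μmol/kg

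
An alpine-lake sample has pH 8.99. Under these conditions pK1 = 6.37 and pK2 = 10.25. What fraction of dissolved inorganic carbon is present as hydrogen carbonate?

α₁ = 0.946

α₁ = 1 / (1 + [H⁺]/K1 + K2/[H⁺]) = 1 / (1 + 10^-2.62 + 10^-1.26)
   = 1 / (1 + 0.0023988 + 0.054954) = 1/1.0574 = 0.9458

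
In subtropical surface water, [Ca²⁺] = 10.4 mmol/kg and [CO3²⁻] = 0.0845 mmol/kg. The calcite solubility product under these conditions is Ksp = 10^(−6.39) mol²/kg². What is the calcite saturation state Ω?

Ksp = 10^(−6.39) = 4.074×10^-7
Ω = [Ca²⁺][CO3²⁻]/Ksp = (10.4×10^-3)(0.0845×10^-3) / 4.074×10^-7 = 2.16

Ω = 2.16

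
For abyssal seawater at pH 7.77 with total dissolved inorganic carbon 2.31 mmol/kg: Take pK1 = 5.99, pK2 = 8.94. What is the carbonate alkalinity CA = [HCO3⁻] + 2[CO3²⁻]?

CA = 2.42 mmol/kg

CA = [HCO3⁻] + 2[CO3²⁻] = (α₁ + 2α₂)·DIC
At pH 7.77: [H⁺]/K1 = 10^-1.78 = 0.016596, K2/[H⁺] = 10^-1.17 = 0.067608
α₁ = 1/(1 + 0.016596 + 0.067608) = 1/1.0842 = 0.9223; α₂ = α₁·K2/[H⁺] = 0.06236
α₁ + 2α₂ = 1.0471
CA = 1.0471 × 2.31 = 2.42 mmol/kg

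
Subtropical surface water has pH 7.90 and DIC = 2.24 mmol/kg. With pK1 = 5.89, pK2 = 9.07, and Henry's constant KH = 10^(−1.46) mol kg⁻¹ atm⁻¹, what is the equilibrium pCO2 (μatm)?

pCO2 = 586 μatm

α₀ = 1 / (1 + K1/[H⁺] + K1K2/[H⁺]²) = 1 / (1 + 10^+2.01 + 10^+0.84)
   = 1 / (1 + 102.33 + 6.9183) = 1/110.25 = 0.009070
[CO2*] = α₀ × DIC = 0.009070 × 2.24 = 0.02032 mmol/kg
pCO2 = [CO2*]/KH = 2.032×10^-5 / 3.467×10^-2 = 586 μatm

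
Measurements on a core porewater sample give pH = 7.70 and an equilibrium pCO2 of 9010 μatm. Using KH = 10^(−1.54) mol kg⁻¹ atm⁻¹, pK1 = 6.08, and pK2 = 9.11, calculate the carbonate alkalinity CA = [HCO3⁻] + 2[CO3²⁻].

CA = 11.7 mmol/kg

[CO2*] = KH · pCO2 = 10^(−1.54) × 9010×10^-6 = 2.599×10^-4 mol/kg
α₀ = 1/(1 + K1/[H⁺] + K1K2/[H⁺]²) = 1/(1 + 10^+1.62 + 10^+0.21) = 0.02257
DIC = [CO2*]/α₀ = 2.599×10^-4 / 0.02257 = 11.51 mmol/kg
CA = (α₁ + 2α₂)·DIC = (0.9408 + 2×0.03660) × 11.51 = 11.7 mmol/kg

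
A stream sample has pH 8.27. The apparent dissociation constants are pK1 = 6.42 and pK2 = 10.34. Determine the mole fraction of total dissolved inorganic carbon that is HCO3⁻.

α₁ = 0.978

α₁ = 1 / (1 + [H⁺]/K1 + K2/[H⁺]) = 1 / (1 + 10^-1.85 + 10^-2.07)
   = 1 / (1 + 0.014125 + 0.0085114) = 1/1.0226 = 0.9779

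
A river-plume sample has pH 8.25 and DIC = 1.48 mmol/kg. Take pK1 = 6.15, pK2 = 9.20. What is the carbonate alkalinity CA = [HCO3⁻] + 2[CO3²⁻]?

CA = [HCO3⁻] + 2[CO3²⁻] = (α₁ + 2α₂)·DIC
At pH 8.25: [H⁺]/K1 = 10^-2.10 = 0.0079433, K2/[H⁺] = 10^-0.95 = 0.11220
α₁ = 1/(1 + 0.0079433 + 0.11220) = 1/1.1201 = 0.8927; α₂ = α₁·K2/[H⁺] = 0.1002
α₁ + 2α₂ = 1.0931
CA = 1.0931 × 1.48 = 1.62 mmol/kg

CA = 1.62 mmol/kg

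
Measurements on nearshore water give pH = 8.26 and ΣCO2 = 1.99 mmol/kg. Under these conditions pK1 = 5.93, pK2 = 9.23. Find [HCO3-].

[HCO3⁻] = 1.79 mmol/kg

α₁ = 1 / (1 + [H⁺]/K1 + K2/[H⁺]) = 1 / (1 + 10^-2.33 + 10^-0.97)
   = 1 / (1 + 0.0046774 + 0.10715) = 1/1.1118 = 0.8994
[HCO3⁻] = α₁ × DIC = 0.8994 × 1.99 = 1.79 mmol/kg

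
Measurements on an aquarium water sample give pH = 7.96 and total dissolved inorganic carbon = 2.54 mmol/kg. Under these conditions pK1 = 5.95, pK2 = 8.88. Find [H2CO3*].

[CO2*] = 0.0220 mmol/kg

α₀ = 1 / (1 + K1/[H⁺] + K1K2/[H⁺]²) = 1 / (1 + 10^+2.01 + 10^+1.09)
   = 1 / (1 + 102.33 + 12.303) = 1/115.63 = 0.008648
[CO2*] = α₀ × DIC = 0.008648 × 2.54 = 0.0220 mmol/kg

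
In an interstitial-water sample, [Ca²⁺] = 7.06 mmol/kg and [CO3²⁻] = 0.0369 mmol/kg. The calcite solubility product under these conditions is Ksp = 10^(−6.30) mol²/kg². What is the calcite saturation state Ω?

Ω = 0.520

Ksp = 10^(−6.30) = 5.012×10^-7
Ω = [Ca²⁺][CO3²⁻]/Ksp = (7.06×10^-3)(0.0369×10^-3) / 5.012×10^-7 = 0.520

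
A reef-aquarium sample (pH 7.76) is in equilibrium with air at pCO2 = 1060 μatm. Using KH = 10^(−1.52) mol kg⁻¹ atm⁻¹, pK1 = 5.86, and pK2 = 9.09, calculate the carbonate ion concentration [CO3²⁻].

[CO2*] = KH · pCO2 = 10^(−1.52) × 1060×10^-6 = 3.201×10^-5 mol/kg
α₀ = 1/(1 + K1/[H⁺] + K1K2/[H⁺]²) = 1/(1 + 10^+1.90 + 10^+0.57) = 0.01188
DIC = [CO2*]/α₀ = 3.201×10^-5 / 0.01188 = 2.694 mmol/kg
[CO3²⁻] = α₂·DIC; α₂ = 0.04415, so [CO3²⁻] = 0.04415 × 2.694 = 0.119 mmol/kg

[CO3²⁻] = 0.119 mmol/kg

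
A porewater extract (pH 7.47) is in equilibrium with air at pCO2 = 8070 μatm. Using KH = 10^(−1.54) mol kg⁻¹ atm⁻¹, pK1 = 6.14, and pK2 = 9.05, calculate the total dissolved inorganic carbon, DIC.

DIC = 5.34 mmol/kg

[CO2*] = KH · pCO2 = 10^(−1.54) × 8070×10^-6 = 2.327×10^-4 mol/kg
α₀ = 1/(1 + K1/[H⁺] + K1K2/[H⁺]²) = 1/(1 + 10^+1.33 + 10^-0.25) = 0.04359
DIC = [CO2*]/α₀ = 2.327×10^-4 / 0.04359 = 5.34 mmol/kg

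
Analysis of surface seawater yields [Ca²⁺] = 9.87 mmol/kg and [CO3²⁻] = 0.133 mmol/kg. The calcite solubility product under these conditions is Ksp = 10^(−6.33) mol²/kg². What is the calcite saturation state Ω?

Ksp = 10^(−6.33) = 4.677×10^-7
Ω = [Ca²⁺][CO3²⁻]/Ksp = (9.87×10^-3)(0.133×10^-3) / 4.677×10^-7 = 2.81

Ω = 2.81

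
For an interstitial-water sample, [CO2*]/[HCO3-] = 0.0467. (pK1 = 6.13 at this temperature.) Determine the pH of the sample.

From K1 = [H⁺][HCO3-]/[CO2*]:  pH = pK1 − log₁₀([CO2*]/[HCO3-])
log₁₀(0.0467) = -1.331
pH = 6.13 − (-1.331) = 7.46

pH = 7.46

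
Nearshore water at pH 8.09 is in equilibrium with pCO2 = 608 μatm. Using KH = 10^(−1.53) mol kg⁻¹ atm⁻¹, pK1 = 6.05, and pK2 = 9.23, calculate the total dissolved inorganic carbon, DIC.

[CO2*] = KH · pCO2 = 10^(−1.53) × 608×10^-6 = 1.794×10^-5 mol/kg
α₀ = 1/(1 + K1/[H⁺] + K1K2/[H⁺]²) = 1/(1 + 10^+2.04 + 10^+0.90) = 0.008432
DIC = [CO2*]/α₀ = 1.794×10^-5 / 0.008432 = 2.13 mmol/kg

DIC = 2.13 mmol/kg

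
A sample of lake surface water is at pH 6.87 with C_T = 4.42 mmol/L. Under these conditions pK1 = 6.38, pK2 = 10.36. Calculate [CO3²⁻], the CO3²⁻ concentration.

[CO3²⁻] = 1.08 μmol/L

α₂ = 1 / (1 + [H⁺]/K2 + [H⁺]²/(K1K2)) = 1 / (1 + 10^+3.49 + 10^+3.00)
   = 1 / (1 + 3090.3 + 1000.0) = 1/4091.3 = 0.0002444
[CO3²⁻] = α₂ × DIC = 0.0002444 × 4.42 = 0.00108 mmol/L = 1.08 μmol/L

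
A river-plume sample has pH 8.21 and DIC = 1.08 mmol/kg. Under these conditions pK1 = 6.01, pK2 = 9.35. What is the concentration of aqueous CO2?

α₀ = 1 / (1 + K1/[H⁺] + K1K2/[H⁺]²) = 1 / (1 + 10^+2.20 + 10^+1.06)
   = 1 / (1 + 158.49 + 11.482) = 1/170.97 = 0.005849
[CO2*] = α₀ × DIC = 0.005849 × 1.08 = 0.00632 mmol/kg = 6.32 μmol/kg

[CO2*] = 6.32 μmol/kg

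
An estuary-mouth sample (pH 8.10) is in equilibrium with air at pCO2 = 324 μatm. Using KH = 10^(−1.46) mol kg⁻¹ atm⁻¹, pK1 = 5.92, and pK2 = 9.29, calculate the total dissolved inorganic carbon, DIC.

[CO2*] = KH · pCO2 = 10^(−1.46) × 324×10^-6 = 1.123×10^-5 mol/kg
α₀ = 1/(1 + K1/[H⁺] + K1K2/[H⁺]²) = 1/(1 + 10^+2.18 + 10^+0.99) = 0.006168
DIC = [CO2*]/α₀ = 1.123×10^-5 / 0.006168 = 1.82 mmol/kg

DIC = 1.82 mmol/kg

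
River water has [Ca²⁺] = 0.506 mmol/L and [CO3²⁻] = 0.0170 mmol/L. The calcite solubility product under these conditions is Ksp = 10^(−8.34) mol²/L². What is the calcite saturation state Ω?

Ksp = 10^(−8.34) = 4.571×10^-9
Ω = [Ca²⁺][CO3²⁻]/Ksp = (0.506×10^-3)(0.0170×10^-3) / 4.571×10^-9 = 1.88

Ω = 1.88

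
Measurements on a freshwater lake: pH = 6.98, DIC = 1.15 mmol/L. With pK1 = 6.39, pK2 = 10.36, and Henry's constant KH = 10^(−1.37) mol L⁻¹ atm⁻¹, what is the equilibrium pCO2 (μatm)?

α₀ = 1 / (1 + K1/[H⁺] + K1K2/[H⁺]²) = 1 / (1 + 10^+0.59 + 10^-2.79)
   = 1 / (1 + 3.8905 + 0.0016218) = 1/4.8921 = 0.2044
[CO2*] = α₀ × DIC = 0.2044 × 1.15 = 0.2351 mmol/L
pCO2 = [CO2*]/KH = 2.351×10^-4 / 4.266×10^-2 = 5510 μatm

pCO2 = 5510 μatm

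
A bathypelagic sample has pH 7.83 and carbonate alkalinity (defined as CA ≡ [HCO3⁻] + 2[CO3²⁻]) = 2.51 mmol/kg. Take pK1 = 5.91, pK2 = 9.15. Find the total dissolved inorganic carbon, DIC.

DIC = 2.43 mmol/kg

CA = [HCO3⁻] + 2[CO3²⁻] = (α₁ + 2α₂)·DIC
At pH 7.83: [H⁺]/K1 = 10^-1.92 = 0.012023, K2/[H⁺] = 10^-1.32 = 0.047863
α₁ = 1/(1 + 0.012023 + 0.047863) = 1/1.0599 = 0.9435; α₂ = α₁·K2/[H⁺] = 0.04516
α₁ + 2α₂ = 1.0338
DIC = CA / (α₁ + 2α₂) = 2.51 / 1.0338 = 2.43 mmol/kg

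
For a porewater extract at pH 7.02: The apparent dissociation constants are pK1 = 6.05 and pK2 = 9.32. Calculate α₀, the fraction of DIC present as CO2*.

α₀ = 0.0963

α₀ = 1 / (1 + K1/[H⁺] + K1K2/[H⁺]²) = 1 / (1 + 10^+0.97 + 10^-1.33)
   = 1 / (1 + 9.3325 + 0.046774) = 1/10.379 = 0.09635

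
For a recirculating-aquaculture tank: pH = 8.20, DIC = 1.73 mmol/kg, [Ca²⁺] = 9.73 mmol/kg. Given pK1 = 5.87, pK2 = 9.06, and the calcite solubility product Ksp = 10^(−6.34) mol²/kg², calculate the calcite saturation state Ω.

Ω = 4.45

α₂ = 1 / (1 + [H⁺]/K2 + [H⁺]²/(K1K2)) = 1 / (1 + 10^+0.86 + 10^-1.47)
   = 1 / (1 + 7.2444 + 0.033884) = 1/8.2782 = 0.1208
[CO3²⁻] = α₂ × DIC = 0.1208 × 1.73 = 0.2090 mmol/kg
Ksp = 10^(−6.34) = 4.571×10^-7
Ω = [Ca²⁺][CO3²⁻]/Ksp = (9.73×10^-3)(2.090×10^-4) / 4.571×10^-7 = 4.45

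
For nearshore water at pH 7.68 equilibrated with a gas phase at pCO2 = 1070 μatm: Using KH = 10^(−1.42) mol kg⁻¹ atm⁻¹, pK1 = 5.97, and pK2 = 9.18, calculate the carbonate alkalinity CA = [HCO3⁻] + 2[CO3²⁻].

[CO2*] = KH · pCO2 = 10^(−1.42) × 1070×10^-6 = 4.068×10^-5 mol/kg
α₀ = 1/(1 + K1/[H⁺] + K1K2/[H⁺]²) = 1/(1 + 10^+1.71 + 10^+0.21) = 0.01855
DIC = [CO2*]/α₀ = 4.068×10^-5 / 0.01855 = 2.193 mmol/kg
CA = (α₁ + 2α₂)·DIC = (0.9514 + 2×0.03008) × 2.193 = 2.22 mmol/kg

CA = 2.22 mmol/kg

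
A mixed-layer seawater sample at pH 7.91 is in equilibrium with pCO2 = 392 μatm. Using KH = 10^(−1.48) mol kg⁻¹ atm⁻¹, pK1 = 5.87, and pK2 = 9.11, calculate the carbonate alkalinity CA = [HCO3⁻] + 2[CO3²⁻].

[CO2*] = KH · pCO2 = 10^(−1.48) × 392×10^-6 = 1.298×10^-5 mol/kg
α₀ = 1/(1 + K1/[H⁺] + K1K2/[H⁺]²) = 1/(1 + 10^+2.04 + 10^+0.84) = 0.008506
DIC = [CO2*]/α₀ = 1.298×10^-5 / 0.008506 = 1.526 mmol/kg
CA = (α₁ + 2α₂)·DIC = (0.9326 + 2×0.05885) × 1.526 = 1.60 mmol/kg

CA = 1.60 mmol/kg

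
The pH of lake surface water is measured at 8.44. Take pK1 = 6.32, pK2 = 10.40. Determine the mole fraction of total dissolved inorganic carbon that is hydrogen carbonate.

α₁ = 0.982

α₁ = 1 / (1 + [H⁺]/K1 + K2/[H⁺]) = 1 / (1 + 10^-2.12 + 10^-1.96)
   = 1 / (1 + 0.0075858 + 0.010965) = 1/1.0186 = 0.9818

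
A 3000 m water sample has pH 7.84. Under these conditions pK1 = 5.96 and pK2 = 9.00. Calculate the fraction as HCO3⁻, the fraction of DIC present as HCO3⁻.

α₁ = 0.924

α₁ = 1 / (1 + [H⁺]/K1 + K2/[H⁺]) = 1 / (1 + 10^-1.88 + 10^-1.16)
   = 1 / (1 + 0.013183 + 0.069183) = 1/1.0824 = 0.9239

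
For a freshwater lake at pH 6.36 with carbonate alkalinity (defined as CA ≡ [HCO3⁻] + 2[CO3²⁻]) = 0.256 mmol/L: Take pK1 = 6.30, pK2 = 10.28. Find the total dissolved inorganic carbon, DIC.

DIC = 0.479 mmol/L

CA = [HCO3⁻] + 2[CO3²⁻] = (α₁ + 2α₂)·DIC
At pH 6.36: [H⁺]/K1 = 10^-0.06 = 0.87096, K2/[H⁺] = 10^-3.92 = 0.00012023
α₁ = 1/(1 + 0.87096 + 0.00012023) = 1/1.8711 = 0.5344; α₂ = α₁·K2/[H⁺] = 6.425×10^-5
α₁ + 2α₂ = 0.5346
DIC = CA / (α₁ + 2α₂) = 0.256 / 0.5346 = 0.479 mmol/L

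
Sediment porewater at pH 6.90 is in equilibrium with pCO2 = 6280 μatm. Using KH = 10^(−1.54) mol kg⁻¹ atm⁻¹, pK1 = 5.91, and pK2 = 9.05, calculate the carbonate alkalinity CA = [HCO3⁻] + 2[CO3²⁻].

CA = 1.80 mmol/kg

[CO2*] = KH · pCO2 = 10^(−1.54) × 6280×10^-6 = 1.811×10^-4 mol/kg
α₀ = 1/(1 + K1/[H⁺] + K1K2/[H⁺]²) = 1/(1 + 10^+0.99 + 10^-1.16) = 0.09224
DIC = [CO2*]/α₀ = 1.811×10^-4 / 0.09224 = 1.964 mmol/kg
CA = (α₁ + 2α₂)·DIC = (0.9014 + 2×0.006381) × 1.964 = 1.80 mmol/kg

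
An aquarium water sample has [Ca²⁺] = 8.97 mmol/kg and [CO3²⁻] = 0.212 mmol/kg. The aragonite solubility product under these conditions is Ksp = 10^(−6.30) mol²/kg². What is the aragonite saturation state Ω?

Ksp = 10^(−6.30) = 5.012×10^-7
Ω = [Ca²⁺][CO3²⁻]/Ksp = (8.97×10^-3)(0.212×10^-3) / 5.012×10^-7 = 3.79

Ω = 3.79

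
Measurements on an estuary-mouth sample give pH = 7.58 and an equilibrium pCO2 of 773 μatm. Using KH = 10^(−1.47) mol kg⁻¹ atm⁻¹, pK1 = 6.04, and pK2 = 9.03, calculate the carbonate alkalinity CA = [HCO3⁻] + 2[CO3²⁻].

[CO2*] = KH · pCO2 = 10^(−1.47) × 773×10^-6 = 2.619×10^-5 mol/kg
α₀ = 1/(1 + K1/[H⁺] + K1K2/[H⁺]²) = 1/(1 + 10^+1.54 + 10^+0.09) = 0.02710
DIC = [CO2*]/α₀ = 2.619×10^-5 / 0.02710 = 0.9666 mmol/kg
CA = (α₁ + 2α₂)·DIC = (0.9396 + 2×0.03334) × 0.9666 = 0.973 mmol/kg

CA = 0.973 mmol/kg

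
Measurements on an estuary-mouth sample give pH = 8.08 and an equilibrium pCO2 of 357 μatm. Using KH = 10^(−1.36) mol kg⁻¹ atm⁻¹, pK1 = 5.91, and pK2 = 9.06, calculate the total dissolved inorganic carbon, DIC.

DIC = 2.56 mmol/kg

[CO2*] = KH · pCO2 = 10^(−1.36) × 357×10^-6 = 1.558×10^-5 mol/kg
α₀ = 1/(1 + K1/[H⁺] + K1K2/[H⁺]²) = 1/(1 + 10^+2.17 + 10^+1.19) = 0.006083
DIC = [CO2*]/α₀ = 1.558×10^-5 / 0.006083 = 2.56 mmol/kg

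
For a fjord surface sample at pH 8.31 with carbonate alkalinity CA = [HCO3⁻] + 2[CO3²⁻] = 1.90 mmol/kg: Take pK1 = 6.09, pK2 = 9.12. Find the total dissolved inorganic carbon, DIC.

DIC = 1.68 mmol/kg

CA = [HCO3⁻] + 2[CO3²⁻] = (α₁ + 2α₂)·DIC
At pH 8.31: [H⁺]/K1 = 10^-2.22 = 0.0060256, K2/[H⁺] = 10^-0.81 = 0.15488
α₁ = 1/(1 + 0.0060256 + 0.15488) = 1/1.1609 = 0.8614; α₂ = α₁·K2/[H⁺] = 0.1334
α₁ + 2α₂ = 1.1282
DIC = CA / (α₁ + 2α₂) = 1.90 / 1.1282 = 1.68 mmol/kg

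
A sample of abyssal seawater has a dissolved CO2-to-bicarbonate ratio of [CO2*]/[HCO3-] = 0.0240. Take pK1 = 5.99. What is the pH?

pH = 7.61

From K1 = [H⁺][HCO3-]/[CO2*]:  pH = pK1 − log₁₀([CO2*]/[HCO3-])
log₁₀(0.0240) = -1.620
pH = 5.99 − (-1.620) = 7.61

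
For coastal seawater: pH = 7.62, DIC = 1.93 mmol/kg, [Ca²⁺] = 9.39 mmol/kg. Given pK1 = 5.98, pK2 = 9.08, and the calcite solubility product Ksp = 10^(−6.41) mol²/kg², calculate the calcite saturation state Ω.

Ω = 1.53

α₂ = 1 / (1 + [H⁺]/K2 + [H⁺]²/(K1K2)) = 1 / (1 + 10^+1.46 + 10^-0.18)
   = 1 / (1 + 28.840 + 0.66069) = 1/30.501 = 0.03279
[CO3²⁻] = α₂ × DIC = 0.03279 × 1.93 = 0.06328 mmol/kg
Ksp = 10^(−6.41) = 3.890×10^-7
Ω = [Ca²⁺][CO3²⁻]/Ksp = (9.39×10^-3)(6.328×10^-5) / 3.890×10^-7 = 1.53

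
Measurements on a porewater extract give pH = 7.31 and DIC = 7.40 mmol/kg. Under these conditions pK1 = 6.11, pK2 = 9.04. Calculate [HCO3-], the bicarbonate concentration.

α₁ = 1 / (1 + [H⁺]/K1 + K2/[H⁺]) = 1 / (1 + 10^-1.20 + 10^-1.73)
   = 1 / (1 + 0.063096 + 0.018621) = 1/1.0817 = 0.9245
[HCO3⁻] = α₁ × DIC = 0.9245 × 7.40 = 6.84 mmol/kg

[HCO3⁻] = 6.84 mmol/kg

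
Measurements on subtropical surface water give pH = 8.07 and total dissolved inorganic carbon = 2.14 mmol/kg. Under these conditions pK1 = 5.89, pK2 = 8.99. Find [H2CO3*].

[CO2*] = 12.5 μmol/kg

α₀ = 1 / (1 + K1/[H⁺] + K1K2/[H⁺]²) = 1 / (1 + 10^+2.18 + 10^+1.26)
   = 1 / (1 + 151.36 + 18.197) = 1/170.55 = 0.005863
[CO2*] = α₀ × DIC = 0.005863 × 2.14 = 0.0125 mmol/kg = 12.5 μmol/kg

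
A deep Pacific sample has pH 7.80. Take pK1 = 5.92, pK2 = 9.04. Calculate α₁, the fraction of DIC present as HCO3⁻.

α₁ = 1 / (1 + [H⁺]/K1 + K2/[H⁺]) = 1 / (1 + 10^-1.88 + 10^-1.24)
   = 1 / (1 + 0.013183 + 0.057544) = 1/1.0707 = 0.9339

α₁ = 0.934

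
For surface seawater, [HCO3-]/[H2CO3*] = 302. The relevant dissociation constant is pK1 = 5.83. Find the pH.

pH = 8.31

From K1 = [H⁺][HCO3-]/[H2CO3*]:  pH = pK1 + log₁₀([HCO3-]/[H2CO3*])
log₁₀(302) = +2.480
pH = 5.83 + (+2.480) = 8.31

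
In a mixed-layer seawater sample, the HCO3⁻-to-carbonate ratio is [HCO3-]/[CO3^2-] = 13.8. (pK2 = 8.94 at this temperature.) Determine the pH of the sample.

From K2 = [H⁺][CO3^2-]/[HCO3-]:  pH = pK2 − log₁₀([HCO3-]/[CO3^2-])
log₁₀(13.8) = +1.140
pH = 8.94 − (+1.140) = 7.80

pH = 7.80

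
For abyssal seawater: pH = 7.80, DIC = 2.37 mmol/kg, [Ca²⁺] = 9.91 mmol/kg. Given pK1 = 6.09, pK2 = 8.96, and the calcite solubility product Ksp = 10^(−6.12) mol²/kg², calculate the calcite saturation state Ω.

Ω = 1.97

α₂ = 1 / (1 + [H⁺]/K2 + [H⁺]²/(K1K2)) = 1 / (1 + 10^+1.16 + 10^-0.55)
   = 1 / (1 + 14.454 + 0.28184) = 1/15.736 = 0.06355
[CO3²⁻] = α₂ × DIC = 0.06355 × 2.37 = 0.1506 mmol/kg
Ksp = 10^(−6.12) = 7.586×10^-7
Ω = [Ca²⁺][CO3²⁻]/Ksp = (9.91×10^-3)(1.506×10^-4) / 7.586×10^-7 = 1.97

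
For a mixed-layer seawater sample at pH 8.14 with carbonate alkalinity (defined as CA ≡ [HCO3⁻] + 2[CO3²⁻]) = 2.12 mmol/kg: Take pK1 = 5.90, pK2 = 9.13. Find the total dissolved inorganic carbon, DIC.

CA = [HCO3⁻] + 2[CO3²⁻] = (α₁ + 2α₂)·DIC
At pH 8.14: [H⁺]/K1 = 10^-2.24 = 0.0057544, K2/[H⁺] = 10^-0.99 = 0.10233
α₁ = 1/(1 + 0.0057544 + 0.10233) = 1/1.1081 = 0.9025; α₂ = α₁·K2/[H⁺] = 0.09235
α₁ + 2α₂ = 1.0872
DIC = CA / (α₁ + 2α₂) = 2.12 / 1.0872 = 1.95 mmol/kg

DIC = 1.95 mmol/kg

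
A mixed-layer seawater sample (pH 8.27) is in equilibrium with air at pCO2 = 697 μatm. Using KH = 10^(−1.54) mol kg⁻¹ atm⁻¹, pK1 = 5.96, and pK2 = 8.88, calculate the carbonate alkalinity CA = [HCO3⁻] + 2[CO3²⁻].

CA = 6.12 mmol/kg

[CO2*] = KH · pCO2 = 10^(−1.54) × 697×10^-6 = 2.010×10^-5 mol/kg
α₀ = 1/(1 + K1/[H⁺] + K1K2/[H⁺]²) = 1/(1 + 10^+2.31 + 10^+1.70) = 0.003917
DIC = [CO2*]/α₀ = 2.010×10^-5 / 0.003917 = 5.132 mmol/kg
CA = (α₁ + 2α₂)·DIC = (0.7998 + 2×0.1963) × 5.132 = 6.12 mmol/kg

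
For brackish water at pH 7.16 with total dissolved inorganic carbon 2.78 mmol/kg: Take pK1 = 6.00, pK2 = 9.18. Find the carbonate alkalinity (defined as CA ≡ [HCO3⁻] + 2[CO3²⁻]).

CA = [HCO3⁻] + 2[CO3²⁻] = (α₁ + 2α₂)·DIC
At pH 7.16: [H⁺]/K1 = 10^-1.16 = 0.069183, K2/[H⁺] = 10^-2.02 = 0.0095499
α₁ = 1/(1 + 0.069183 + 0.0095499) = 1/1.0787 = 0.9270; α₂ = α₁·K2/[H⁺] = 0.008853
α₁ + 2α₂ = 0.9447
CA = 0.9447 × 2.78 = 2.63 mmol/kg

CA = 2.63 mmol/kg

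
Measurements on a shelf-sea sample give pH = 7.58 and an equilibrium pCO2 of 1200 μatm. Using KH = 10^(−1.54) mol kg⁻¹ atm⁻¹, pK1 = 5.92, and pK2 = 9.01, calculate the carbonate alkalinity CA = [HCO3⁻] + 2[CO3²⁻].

CA = 1.70 mmol/kg

[CO2*] = KH · pCO2 = 10^(−1.54) × 1200×10^-6 = 3.461×10^-5 mol/kg
α₀ = 1/(1 + K1/[H⁺] + K1K2/[H⁺]²) = 1/(1 + 10^+1.66 + 10^+0.23) = 0.02066
DIC = [CO2*]/α₀ = 3.461×10^-5 / 0.02066 = 1.675 mmol/kg
CA = (α₁ + 2α₂)·DIC = (0.9443 + 2×0.03508) × 1.675 = 1.70 mmol/kg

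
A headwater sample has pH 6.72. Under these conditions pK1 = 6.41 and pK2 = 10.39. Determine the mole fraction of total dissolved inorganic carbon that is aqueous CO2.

α₀ = 0.329

α₀ = 1 / (1 + K1/[H⁺] + K1K2/[H⁺]²) = 1 / (1 + 10^+0.31 + 10^-3.36)
   = 1 / (1 + 2.0417 + 0.00043652) = 1/3.0422 = 0.3287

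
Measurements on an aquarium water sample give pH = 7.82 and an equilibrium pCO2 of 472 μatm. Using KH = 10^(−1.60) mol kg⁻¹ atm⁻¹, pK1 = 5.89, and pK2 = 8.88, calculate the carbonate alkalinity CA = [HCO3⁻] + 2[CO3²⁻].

CA = 1.18 mmol/kg

[CO2*] = KH · pCO2 = 10^(−1.60) × 472×10^-6 = 1.186×10^-5 mol/kg
α₀ = 1/(1 + K1/[H⁺] + K1K2/[H⁺]²) = 1/(1 + 10^+1.93 + 10^+0.87) = 0.01069
DIC = [CO2*]/α₀ = 1.186×10^-5 / 0.01069 = 1.109 mmol/kg
CA = (α₁ + 2α₂)·DIC = (0.9100 + 2×0.07926) × 1.109 = 1.18 mmol/kg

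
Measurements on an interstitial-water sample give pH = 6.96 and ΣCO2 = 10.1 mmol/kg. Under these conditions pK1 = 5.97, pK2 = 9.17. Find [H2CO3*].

α₀ = 1 / (1 + K1/[H⁺] + K1K2/[H⁺]²) = 1 / (1 + 10^+0.99 + 10^-1.22)
   = 1 / (1 + 9.7724 + 0.060256) = 1/10.833 = 0.09231
[CO2*] = α₀ × DIC = 0.09231 × 10.1 = 0.932 mmol/kg

[CO2*] = 0.932 mmol/kg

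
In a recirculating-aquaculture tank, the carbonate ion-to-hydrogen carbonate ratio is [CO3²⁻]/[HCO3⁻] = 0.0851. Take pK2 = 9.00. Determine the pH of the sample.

pH = 7.93

From K2 = [H⁺][CO3²⁻]/[HCO3⁻]:  pH = pK2 + log₁₀([CO3²⁻]/[HCO3⁻])
log₁₀(0.0851) = -1.070
pH = 9.00 + (-1.070) = 7.93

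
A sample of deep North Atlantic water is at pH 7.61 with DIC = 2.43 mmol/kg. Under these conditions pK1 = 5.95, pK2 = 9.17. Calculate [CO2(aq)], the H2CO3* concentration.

α₀ = 1 / (1 + K1/[H⁺] + K1K2/[H⁺]²) = 1 / (1 + 10^+1.66 + 10^+0.10)
   = 1 / (1 + 45.709 + 1.2589) = 1/47.968 = 0.02085
[CO2*] = α₀ × DIC = 0.02085 × 2.43 = 0.0507 mmol/kg

[CO2*] = 0.0507 mmol/kg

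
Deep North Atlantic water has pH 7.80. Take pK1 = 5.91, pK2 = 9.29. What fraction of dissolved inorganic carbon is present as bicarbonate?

α₁ = 0.957

α₁ = 1 / (1 + [H⁺]/K1 + K2/[H⁺]) = 1 / (1 + 10^-1.89 + 10^-1.49)
   = 1 / (1 + 0.012882 + 0.032359) = 1/1.0452 = 0.9567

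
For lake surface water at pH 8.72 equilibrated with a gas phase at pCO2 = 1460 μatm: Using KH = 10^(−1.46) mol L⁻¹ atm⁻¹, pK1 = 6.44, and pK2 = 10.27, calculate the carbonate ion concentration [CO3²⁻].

[CO3²⁻] = 0.272 mmol/L

[CO2*] = KH · pCO2 = 10^(−1.46) × 1460×10^-6 = 5.062×10^-5 mol/L
α₀ = 1/(1 + K1/[H⁺] + K1K2/[H⁺]²) = 1/(1 + 10^+2.28 + 10^+0.73) = 0.005078
DIC = [CO2*]/α₀ = 5.062×10^-5 / 0.005078 = 9.969 mmol/L
[CO3²⁻] = α₂·DIC; α₂ = 0.02727, so [CO3²⁻] = 0.02727 × 9.969 = 0.272 mmol/L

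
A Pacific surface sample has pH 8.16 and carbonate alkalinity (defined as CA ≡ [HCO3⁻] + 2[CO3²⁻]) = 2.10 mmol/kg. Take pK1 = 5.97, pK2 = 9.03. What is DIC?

DIC = 1.89 mmol/kg

CA = [HCO3⁻] + 2[CO3²⁻] = (α₁ + 2α₂)·DIC
At pH 8.16: [H⁺]/K1 = 10^-2.19 = 0.0064565, K2/[H⁺] = 10^-0.87 = 0.13490
α₁ = 1/(1 + 0.0064565 + 0.13490) = 1/1.1414 = 0.8762; α₂ = α₁·K2/[H⁺] = 0.1182
α₁ + 2α₂ = 1.1125
DIC = CA / (α₁ + 2α₂) = 2.10 / 1.1125 = 1.89 mmol/kg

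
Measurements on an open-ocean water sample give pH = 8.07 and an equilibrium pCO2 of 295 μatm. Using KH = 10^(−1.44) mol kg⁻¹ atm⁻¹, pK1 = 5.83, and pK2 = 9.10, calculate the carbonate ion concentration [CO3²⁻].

[CO3²⁻] = 0.174 mmol/kg

[CO2*] = KH · pCO2 = 10^(−1.44) × 295×10^-6 = 1.071×10^-5 mol/kg
α₀ = 1/(1 + K1/[H⁺] + K1K2/[H⁺]²) = 1/(1 + 10^+2.24 + 10^+1.21) = 0.005236
DIC = [CO2*]/α₀ = 1.071×10^-5 / 0.005236 = 2.046 mmol/kg
[CO3²⁻] = α₂·DIC; α₂ = 0.08491, so [CO3²⁻] = 0.08491 × 2.046 = 0.174 mmol/kg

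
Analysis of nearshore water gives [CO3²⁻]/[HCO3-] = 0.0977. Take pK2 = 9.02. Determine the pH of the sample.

From K2 = [H⁺][CO3²⁻]/[HCO3-]:  pH = pK2 + log₁₀([CO3²⁻]/[HCO3-])
log₁₀(0.0977) = -1.010
pH = 9.02 + (-1.010) = 8.01

pH = 8.01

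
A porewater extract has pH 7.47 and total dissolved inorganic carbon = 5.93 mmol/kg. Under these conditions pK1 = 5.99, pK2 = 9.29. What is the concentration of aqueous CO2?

[CO2*] = 0.187 mmol/kg

α₀ = 1 / (1 + K1/[H⁺] + K1K2/[H⁺]²) = 1 / (1 + 10^+1.48 + 10^-0.34)
   = 1 / (1 + 30.200 + 0.45709) = 1/31.657 = 0.03159
[CO2*] = α₀ × DIC = 0.03159 × 5.93 = 0.187 mmol/kg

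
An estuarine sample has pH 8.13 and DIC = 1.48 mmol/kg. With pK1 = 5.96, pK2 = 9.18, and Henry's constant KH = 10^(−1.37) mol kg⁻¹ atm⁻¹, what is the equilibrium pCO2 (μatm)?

pCO2 = 214 μatm

α₀ = 1 / (1 + K1/[H⁺] + K1K2/[H⁺]²) = 1 / (1 + 10^+2.17 + 10^+1.12)
   = 1 / (1 + 147.91 + 13.183) = 1/162.09 = 0.006169
[CO2*] = α₀ × DIC = 0.006169 × 1.48 = 0.009131 mmol/kg = 9.131 μmol/kg
pCO2 = [CO2*]/KH = 9.131×10^-6 / 4.266×10^-2 = 214 μatm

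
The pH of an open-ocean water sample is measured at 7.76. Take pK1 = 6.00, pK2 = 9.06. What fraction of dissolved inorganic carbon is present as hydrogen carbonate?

α₁ = 1 / (1 + [H⁺]/K1 + K2/[H⁺]) = 1 / (1 + 10^-1.76 + 10^-1.30)
   = 1 / (1 + 0.017378 + 0.050119) = 1/1.0675 = 0.9368

α₁ = 0.937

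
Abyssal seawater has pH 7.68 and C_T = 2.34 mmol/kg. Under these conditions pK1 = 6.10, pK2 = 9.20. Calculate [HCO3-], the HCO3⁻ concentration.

α₁ = 1 / (1 + [H⁺]/K1 + K2/[H⁺]) = 1 / (1 + 10^-1.58 + 10^-1.52)
   = 1 / (1 + 0.026303 + 0.030200) = 1/1.0565 = 0.9465
[HCO3⁻] = α₁ × DIC = 0.9465 × 2.34 = 2.21 mmol/kg

[HCO3⁻] = 2.21 mmol/kg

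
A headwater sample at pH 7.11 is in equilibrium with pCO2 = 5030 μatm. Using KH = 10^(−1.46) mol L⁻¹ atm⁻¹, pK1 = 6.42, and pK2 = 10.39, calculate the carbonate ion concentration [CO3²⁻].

[CO3²⁻] = 0.448 μmol/L

[CO2*] = KH · pCO2 = 10^(−1.46) × 5030×10^-6 = 1.744×10^-4 mol/L
α₀ = 1/(1 + K1/[H⁺] + K1K2/[H⁺]²) = 1/(1 + 10^+0.69 + 10^-2.59) = 0.1695
DIC = [CO2*]/α₀ = 1.744×10^-4 / 0.1695 = 1.029 mmol/L
[CO3²⁻] = α₂·DIC; α₂ = 0.0004356, so [CO3²⁻] = 0.0004356 × 1.029 = 0.000448 mmol/L = 0.448 μmol/L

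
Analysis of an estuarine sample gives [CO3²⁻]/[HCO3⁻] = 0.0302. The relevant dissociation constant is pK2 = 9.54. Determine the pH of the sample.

pH = 8.02

From K2 = [H⁺][CO3²⁻]/[HCO3⁻]:  pH = pK2 + log₁₀([CO3²⁻]/[HCO3⁻])
log₁₀(0.0302) = -1.520
pH = 9.54 + (-1.520) = 8.02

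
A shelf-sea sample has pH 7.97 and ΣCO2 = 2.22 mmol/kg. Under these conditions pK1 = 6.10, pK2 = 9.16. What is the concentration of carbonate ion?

α₂ = 1 / (1 + [H⁺]/K2 + [H⁺]²/(K1K2)) = 1 / (1 + 10^+1.19 + 10^-0.68)
   = 1 / (1 + 15.488 + 0.20893) = 1/16.697 = 0.05989
[CO3²⁻] = α₂ × DIC = 0.05989 × 2.22 = 0.133 mmol/kg

[CO3²⁻] = 0.133 mmol/kg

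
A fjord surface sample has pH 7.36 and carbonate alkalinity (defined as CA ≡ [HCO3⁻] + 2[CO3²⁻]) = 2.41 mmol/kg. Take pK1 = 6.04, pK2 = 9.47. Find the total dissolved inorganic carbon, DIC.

DIC = 2.51 mmol/kg

CA = [HCO3⁻] + 2[CO3²⁻] = (α₁ + 2α₂)·DIC
At pH 7.36: [H⁺]/K1 = 10^-1.32 = 0.047863, K2/[H⁺] = 10^-2.11 = 0.0077625
α₁ = 1/(1 + 0.047863 + 0.0077625) = 1/1.0556 = 0.9473; α₂ = α₁·K2/[H⁺] = 0.007353
α₁ + 2α₂ = 0.9620
DIC = CA / (α₁ + 2α₂) = 2.41 / 0.9620 = 2.51 mmol/kg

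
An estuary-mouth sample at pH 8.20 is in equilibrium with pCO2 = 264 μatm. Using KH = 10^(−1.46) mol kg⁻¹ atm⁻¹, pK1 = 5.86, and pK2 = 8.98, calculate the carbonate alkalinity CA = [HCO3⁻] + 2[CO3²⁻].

[CO2*] = KH · pCO2 = 10^(−1.46) × 264×10^-6 = 9.154×10^-6 mol/kg
α₀ = 1/(1 + K1/[H⁺] + K1K2/[H⁺]²) = 1/(1 + 10^+2.34 + 10^+1.56) = 0.003905
DIC = [CO2*]/α₀ = 9.154×10^-6 / 0.003905 = 2.344 mmol/kg
CA = (α₁ + 2α₂)·DIC = (0.8543 + 2×0.1418) × 2.344 = 2.67 mmol/kg

CA = 2.67 mmol/kg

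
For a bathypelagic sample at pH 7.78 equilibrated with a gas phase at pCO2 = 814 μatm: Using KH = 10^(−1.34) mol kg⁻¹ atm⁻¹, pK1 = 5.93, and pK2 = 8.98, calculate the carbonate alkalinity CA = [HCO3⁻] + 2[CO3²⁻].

CA = 2.97 mmol/kg

[CO2*] = KH · pCO2 = 10^(−1.34) × 814×10^-6 = 3.721×10^-5 mol/kg
α₀ = 1/(1 + K1/[H⁺] + K1K2/[H⁺]²) = 1/(1 + 10^+1.85 + 10^+0.65) = 0.01311
DIC = [CO2*]/α₀ = 3.721×10^-5 / 0.01311 = 2.837 mmol/kg
CA = (α₁ + 2α₂)·DIC = (0.9283 + 2×0.05857) × 2.837 = 2.97 mmol/kg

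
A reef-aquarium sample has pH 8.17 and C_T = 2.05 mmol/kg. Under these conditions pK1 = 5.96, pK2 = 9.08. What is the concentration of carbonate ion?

[CO3²⁻] = 0.223 mmol/kg

α₂ = 1 / (1 + [H⁺]/K2 + [H⁺]²/(K1K2)) = 1 / (1 + 10^+0.91 + 10^-1.30)
   = 1 / (1 + 8.1283 + 0.050119) = 1/9.1784 = 0.1090
[CO3²⁻] = α₂ × DIC = 0.1090 × 2.05 = 0.223 mmol/kg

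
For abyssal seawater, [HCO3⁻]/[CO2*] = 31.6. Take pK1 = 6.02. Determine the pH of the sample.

From K1 = [H⁺][HCO3⁻]/[CO2*]:  pH = pK1 + log₁₀([HCO3⁻]/[CO2*])
log₁₀(31.6) = +1.500
pH = 6.02 + (+1.500) = 7.52

pH = 7.52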